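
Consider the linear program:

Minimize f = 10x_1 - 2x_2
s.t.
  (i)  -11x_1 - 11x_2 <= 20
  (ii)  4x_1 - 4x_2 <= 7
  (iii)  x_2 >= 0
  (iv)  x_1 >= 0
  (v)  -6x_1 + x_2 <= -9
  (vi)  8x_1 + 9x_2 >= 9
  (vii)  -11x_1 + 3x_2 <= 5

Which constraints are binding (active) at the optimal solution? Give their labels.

(v) and (vii)

Extreme points and f = 10x_1 - 2x_2:
  (7/4, 0) → f = 35/2
  (3/2, 0) → f = 15
  (32/7, 129/7) → f = 62/7
The feasible region is unbounded (it extends along (1, 1), (3, 11)), but f strictly increases along every unbounded feasible direction, so there is no improving ray and the minimum is attained at a vertex.

The minimum is at (32/7, 129/7). Substituting into each constraint, equality holds for (v) and (vii); the remaining constraints have slack.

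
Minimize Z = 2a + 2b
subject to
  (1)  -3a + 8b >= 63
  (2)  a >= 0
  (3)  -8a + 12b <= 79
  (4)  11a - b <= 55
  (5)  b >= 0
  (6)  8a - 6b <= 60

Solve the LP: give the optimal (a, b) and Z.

a = 31/7, b = 267/28, minimum Z = 391/14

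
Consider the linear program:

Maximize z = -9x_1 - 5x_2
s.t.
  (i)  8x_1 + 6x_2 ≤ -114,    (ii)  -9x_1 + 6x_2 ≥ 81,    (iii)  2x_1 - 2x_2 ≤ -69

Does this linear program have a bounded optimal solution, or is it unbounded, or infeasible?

unbounded

From the feasible point (-321/14, 81/7), moving in the direction (-2, -2) keeps every constraint satisfied while z increases without bound.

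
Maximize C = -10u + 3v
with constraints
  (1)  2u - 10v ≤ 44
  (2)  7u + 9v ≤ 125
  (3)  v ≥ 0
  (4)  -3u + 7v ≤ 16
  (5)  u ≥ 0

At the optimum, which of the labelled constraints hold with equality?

(4) and (5)

Vertices and C = -10u + 3v:
  (125/7, 0) → C = -1250/7
  (731/76, 487/76) → C = -5849/76
  (0, 0) → C = 0
  (0, 16/7) → C = 48/7

The maximum is at (0, 16/7). Substituting into each constraint, equality holds for (4) and (5); the remaining constraints have slack.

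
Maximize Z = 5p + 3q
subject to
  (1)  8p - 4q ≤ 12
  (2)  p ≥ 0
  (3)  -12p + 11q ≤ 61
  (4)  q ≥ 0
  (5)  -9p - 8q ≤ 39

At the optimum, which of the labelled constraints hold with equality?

Corner points and Z = 5p + 3q:
  (47/5, 79/5) → Z = 472/5
  (3/2, 0) → Z = 15/2
  (0, 61/11) → Z = 183/11
  (0, 0) → Z = 0

The maximum is at (47/5, 79/5). Substituting into each constraint, equality holds for (1) and (3); the remaining constraints have slack.

(1) and (3)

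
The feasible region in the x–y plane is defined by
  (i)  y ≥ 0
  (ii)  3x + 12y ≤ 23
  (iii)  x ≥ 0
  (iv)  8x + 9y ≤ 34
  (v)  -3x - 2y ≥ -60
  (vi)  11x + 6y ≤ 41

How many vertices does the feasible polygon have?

5

Of the 15 pairwise boundary intersections, those satisfying every inequality are:
  (0, 0)
  (41/11, 0)
  (0, 23/12)
  (67/23, 82/69)
  (55/17, 46/51)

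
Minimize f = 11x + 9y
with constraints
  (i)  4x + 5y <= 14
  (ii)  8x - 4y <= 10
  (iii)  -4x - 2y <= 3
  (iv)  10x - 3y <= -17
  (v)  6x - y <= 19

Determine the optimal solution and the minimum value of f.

Vertices and f = 11x + 9y:
  (-43/12, 17/3) → f = 139/12
  (-43/62, 104/31) → f = 1399/62
  (-43/32, 19/16) → f = -131/32

The optimum lies where -4x - 2y = 3 and 10x - 3y = -17.
Solving simultaneously gives x = -43/32, y = 19/16.

x = -43/32, y = 19/16, minimum f = -131/32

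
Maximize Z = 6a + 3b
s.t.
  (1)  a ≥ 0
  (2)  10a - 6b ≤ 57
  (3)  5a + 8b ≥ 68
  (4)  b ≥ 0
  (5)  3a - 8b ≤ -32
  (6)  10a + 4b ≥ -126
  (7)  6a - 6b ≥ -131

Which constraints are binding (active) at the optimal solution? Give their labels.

Vertices and Z = 6a + 3b:
  (0, 17/2) → Z = 51/2
  (0, 131/6) → Z = 131/2
  (324/31, 491/62) → Z = 5361/62
  (47, 413/6) → Z = 977/2
  (9/2, 91/16) → Z = 705/16

The maximum is at (47, 413/6). Substituting into each constraint, equality holds for (2) and (7); the remaining constraints have slack.

(2) and (7)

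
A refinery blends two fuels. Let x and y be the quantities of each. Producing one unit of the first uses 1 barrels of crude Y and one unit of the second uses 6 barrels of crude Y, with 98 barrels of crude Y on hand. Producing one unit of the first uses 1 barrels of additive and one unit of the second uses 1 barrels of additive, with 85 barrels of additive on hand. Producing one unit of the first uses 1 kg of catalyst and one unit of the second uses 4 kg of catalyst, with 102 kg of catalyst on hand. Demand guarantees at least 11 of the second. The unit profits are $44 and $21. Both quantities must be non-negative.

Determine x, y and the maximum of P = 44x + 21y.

x = 32, y = 11, maximum P = 1639

Extreme points and P = 44x + 21y:
  (0, 49/3) → P = 343
  (0, 11) → P = 231
  (32, 11) → P = 1639

The binding constraints are x + 6y = 98 and y = 11.
Solving simultaneously gives x = 32, y = 11.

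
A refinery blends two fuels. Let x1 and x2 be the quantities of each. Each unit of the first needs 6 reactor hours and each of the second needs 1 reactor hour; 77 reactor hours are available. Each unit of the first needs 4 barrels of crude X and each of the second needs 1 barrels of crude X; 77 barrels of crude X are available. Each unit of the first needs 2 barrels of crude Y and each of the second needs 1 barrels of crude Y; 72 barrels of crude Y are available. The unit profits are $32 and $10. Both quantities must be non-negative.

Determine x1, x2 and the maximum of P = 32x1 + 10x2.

Corner points and P = 32x1 + 10x2:
  (0, 0) → P = 0
  (0, 72) → P = 720
  (77/6, 0) → P = 1232/3
  (5/4, 139/2) → P = 735

The optimum lies where 6x1 + x2 = 77 and 2x1 + x2 = 72.
Solving simultaneously gives x1 = 5/4, x2 = 139/2.

x1 = 5/4, x2 = 139/2, maximum P = 735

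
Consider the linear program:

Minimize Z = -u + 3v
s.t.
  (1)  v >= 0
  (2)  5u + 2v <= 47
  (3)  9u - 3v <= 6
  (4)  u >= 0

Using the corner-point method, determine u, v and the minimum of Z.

u = 2/3, v = 0, minimum Z = -2/3

Extreme points and Z = -u + 3v:
  (2/3, 0) → Z = -2/3
  (0, 0) → Z = 0
  (51/11, 131/11) → Z = 342/11
  (0, 47/2) → Z = 141/2

At the optimal vertex, v = 0 and 9u - 3v = 6.
Solving simultaneously gives u = 2/3, v = 0.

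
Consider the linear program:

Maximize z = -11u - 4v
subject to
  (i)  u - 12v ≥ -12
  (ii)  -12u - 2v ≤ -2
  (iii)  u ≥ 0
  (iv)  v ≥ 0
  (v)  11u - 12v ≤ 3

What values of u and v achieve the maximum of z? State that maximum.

u = 1/6, v = 0, maximum z = -11/6

Feasible corners and z = -11u - 4v:
  (0, 1) → z = -4
  (3/2, 9/8) → z = -21
  (1/6, 0) → z = -11/6
  (3/11, 0) → z = -3

At the optimal vertex, -12u - 2v = -2 and v = 0.
Solving simultaneously gives u = 1/6, v = 0.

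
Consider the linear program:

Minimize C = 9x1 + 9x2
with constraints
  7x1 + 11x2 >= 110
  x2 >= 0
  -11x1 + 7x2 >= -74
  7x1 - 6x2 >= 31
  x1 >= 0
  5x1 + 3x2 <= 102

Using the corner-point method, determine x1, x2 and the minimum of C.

x1 = 143/17, x2 = 79/17, minimum C = 1998/17

Extreme points and C = 9x1 + 9x2:
  (792/85, 346/85) → C = 10242/85
  (143/17, 79/17) → C = 1998/17
  (227/17, 177/17) → C = 3636/17

The binding constraints are 7x1 + 11x2 = 110 and 7x1 - 6x2 = 31.
Solving simultaneously gives x1 = 143/17, x2 = 79/17.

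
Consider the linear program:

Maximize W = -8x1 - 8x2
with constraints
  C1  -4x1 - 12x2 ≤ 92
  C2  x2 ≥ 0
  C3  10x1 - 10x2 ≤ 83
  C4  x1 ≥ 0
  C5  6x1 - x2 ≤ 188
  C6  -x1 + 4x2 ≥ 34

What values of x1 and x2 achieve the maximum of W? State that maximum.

The feasible region is unbounded (it extends along (0, 1), (1, 6)), but W strictly decreases along every unbounded feasible direction, so there is no improving ray and the maximum is attained at a vertex.

The binding constraints are x1 = 0 and -x1 + 4x2 = 34.
Solving simultaneously gives x1 = 0, x2 = 17/2.

x1 = 0, x2 = 17/2, maximum W = -68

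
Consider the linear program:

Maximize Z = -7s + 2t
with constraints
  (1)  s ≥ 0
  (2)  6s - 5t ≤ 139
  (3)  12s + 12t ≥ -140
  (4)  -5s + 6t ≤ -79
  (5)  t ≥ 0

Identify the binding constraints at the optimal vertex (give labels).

(4) and (5)

Feasible corners and Z = -7s + 2t:
  (439/11, 221/11) → Z = -2631/11
  (139/6, 0) → Z = -973/6
  (79/5, 0) → Z = -553/5

The maximum is at (79/5, 0). Substituting into each constraint, equality holds for (4) and (5); the remaining constraints have slack.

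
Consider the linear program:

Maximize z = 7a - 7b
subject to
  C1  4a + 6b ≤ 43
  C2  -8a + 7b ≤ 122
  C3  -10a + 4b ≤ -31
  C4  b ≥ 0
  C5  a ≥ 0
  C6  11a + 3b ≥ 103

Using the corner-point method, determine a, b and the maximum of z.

a = 43/4, b = 0, maximum z = 301/4

Corner points and z = 7a - 7b:
  (43/4, 0) → z = 301/4
  (163/18, 61/54) → z = 1498/27
  (103/11, 0) → z = 721/11

The binding constraints are 4a + 6b = 43 and b = 0.
Solving simultaneously gives a = 43/4, b = 0.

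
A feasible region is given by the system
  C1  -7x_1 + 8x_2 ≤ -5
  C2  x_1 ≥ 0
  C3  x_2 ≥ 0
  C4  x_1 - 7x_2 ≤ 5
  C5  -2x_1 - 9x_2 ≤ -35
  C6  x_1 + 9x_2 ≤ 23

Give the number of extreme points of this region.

3

Pairwise boundary intersections that survive every other constraint:
  (290/23, 25/23)
  (103/8, 9/8)
  (12, 11/9)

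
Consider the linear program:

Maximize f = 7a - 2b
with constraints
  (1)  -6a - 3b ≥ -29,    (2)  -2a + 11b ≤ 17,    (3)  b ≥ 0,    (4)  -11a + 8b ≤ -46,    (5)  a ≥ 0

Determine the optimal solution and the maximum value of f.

Corner points and f = 7a - 2b:
  (29/6, 0) → f = 203/6
  (370/81, 43/81) → f = 2504/81
  (46/11, 0) → f = 322/11

The binding constraints are -6a - 3b = -29 and b = 0.
Solving simultaneously gives a = 29/6, b = 0.

a = 29/6, b = 0, maximum f = 203/6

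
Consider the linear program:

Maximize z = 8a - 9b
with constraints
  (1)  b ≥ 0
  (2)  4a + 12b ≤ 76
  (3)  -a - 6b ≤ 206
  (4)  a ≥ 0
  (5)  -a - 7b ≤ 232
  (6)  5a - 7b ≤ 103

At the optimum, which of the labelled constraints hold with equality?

(1) and (2)

Extreme points and z = 8a - 9b:
  (19, 0) → z = 152
  (0, 0) → z = 0
  (0, 19/3) → z = -57

The maximum is at (19, 0). Substituting into each constraint, equality holds for (1) and (2); the remaining constraints have slack.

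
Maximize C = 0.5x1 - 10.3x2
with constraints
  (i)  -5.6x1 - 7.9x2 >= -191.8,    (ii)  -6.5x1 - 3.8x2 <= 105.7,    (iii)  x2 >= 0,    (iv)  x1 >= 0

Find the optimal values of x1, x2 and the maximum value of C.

Corner points and C = 0.5x1 - 10.3x2:
  (137/4, 0) → C = 137/8
  (0, 1918/79) → C = -98777/395
  (0, 0) → C = 0

At the optimal vertex, -5.6x1 - 7.9x2 = -191.8 and x2 = 0.
Solving simultaneously gives x1 = 137/4, x2 = 0.

x1 = 34.25, x2 = 0, maximum C = 17.125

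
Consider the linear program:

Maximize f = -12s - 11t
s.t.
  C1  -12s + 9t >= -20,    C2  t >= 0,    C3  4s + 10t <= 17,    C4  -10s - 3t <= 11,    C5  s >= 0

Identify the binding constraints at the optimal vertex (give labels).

C2 and C5

Corner points and f = -12s - 11t:
  (5/3, 0) → f = -20
  (353/156, 31/39) → f = -1400/39
  (0, 0) → f = 0
  (0, 17/10) → f = -187/10

The maximum is at (0, 0). Substituting into each constraint, equality holds for C2 and C5; the remaining constraints have slack.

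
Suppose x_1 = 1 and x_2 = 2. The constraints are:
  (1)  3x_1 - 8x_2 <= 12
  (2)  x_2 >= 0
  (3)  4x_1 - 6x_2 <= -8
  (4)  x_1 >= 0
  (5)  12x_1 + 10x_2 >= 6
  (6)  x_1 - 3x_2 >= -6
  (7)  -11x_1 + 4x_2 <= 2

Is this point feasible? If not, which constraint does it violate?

(1): -13 ≤ 12 ✓
(2): 2 ≥ 0 ✓
(3): -8 ≤ -8 ✓
(4): 1 ≥ 0 ✓
(5): 32 ≥ 6 ✓
(6): -5 ≥ -6 ✓
(7): -3 ≤ 2 ✓

feasible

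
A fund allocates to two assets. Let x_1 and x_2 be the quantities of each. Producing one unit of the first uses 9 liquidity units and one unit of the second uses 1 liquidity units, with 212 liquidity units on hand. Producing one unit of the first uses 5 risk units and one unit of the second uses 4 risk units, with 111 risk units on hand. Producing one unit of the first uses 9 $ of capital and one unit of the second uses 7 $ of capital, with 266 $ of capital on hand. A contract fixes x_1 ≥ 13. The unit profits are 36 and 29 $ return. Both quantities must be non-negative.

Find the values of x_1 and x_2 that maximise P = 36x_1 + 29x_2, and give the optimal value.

x_1 = 13, x_2 = 23/2, maximum P = 1603/2

Vertices and P = 36x_1 + 29x_2:
  (111/5, 0) → P = 3996/5
  (13, 0) → P = 468
  (13, 23/2) → P = 1603/2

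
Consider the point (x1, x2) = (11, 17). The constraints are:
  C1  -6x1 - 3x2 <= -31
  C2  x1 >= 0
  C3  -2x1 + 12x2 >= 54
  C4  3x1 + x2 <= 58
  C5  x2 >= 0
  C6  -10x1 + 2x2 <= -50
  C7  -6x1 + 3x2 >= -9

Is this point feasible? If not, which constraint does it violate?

not feasible — violates C7

Constraint C7: -6x1 + 3x2 = -15, which is not ≥ -9. All other constraints are satisfied.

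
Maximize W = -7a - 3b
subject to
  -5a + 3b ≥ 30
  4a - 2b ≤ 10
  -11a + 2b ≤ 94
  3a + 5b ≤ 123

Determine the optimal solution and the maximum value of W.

Corner points and W = -7a - 3b:
  (-222/23, -140/23) → W = 1974/23
  (219/34, 705/34) → W = -1824/17
  (-224/61, 1635/61) → W = -3337/61

a = -222/23, b = -140/23, maximum W = 1974/23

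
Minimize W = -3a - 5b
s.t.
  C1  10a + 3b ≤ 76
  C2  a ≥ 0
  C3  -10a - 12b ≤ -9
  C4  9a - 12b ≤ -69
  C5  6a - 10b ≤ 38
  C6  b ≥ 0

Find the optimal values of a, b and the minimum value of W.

a = 0, b = 76/3, minimum W = -380/3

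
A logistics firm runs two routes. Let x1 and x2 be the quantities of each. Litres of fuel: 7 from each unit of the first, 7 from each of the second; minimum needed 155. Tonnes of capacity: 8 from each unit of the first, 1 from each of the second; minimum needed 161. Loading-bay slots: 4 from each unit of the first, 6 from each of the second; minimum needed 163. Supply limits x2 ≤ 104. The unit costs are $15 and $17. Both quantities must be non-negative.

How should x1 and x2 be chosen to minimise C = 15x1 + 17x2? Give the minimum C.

x1 = 73/4, x2 = 15, minimum C = 2115/4

Feasible corners and C = 15x1 + 17x2:
  (163/4, 0) → C = 2445/4
  (73/4, 15) → C = 2115/4
  (57/8, 104) → C = 14999/8
The feasible region is unbounded (it extends along (1, 0)), but C strictly increases along every unbounded feasible direction, so there is no improving ray and the minimum is attained at a vertex.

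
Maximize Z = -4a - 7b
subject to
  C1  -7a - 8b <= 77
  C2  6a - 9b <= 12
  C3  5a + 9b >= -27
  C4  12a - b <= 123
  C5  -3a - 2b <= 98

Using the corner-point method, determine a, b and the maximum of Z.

a = -477/23, b = 196/23, maximum Z = 536/23

Feasible corners and Z = -4a - 7b:
  (-477/23, 196/23) → Z = 536/23
  (-63, 91/2) → Z = -133/2
  (-15/11, -74/33) → Z = 698/33
  (365/34, 99/17) → Z = -1423/17
The feasible region is unbounded (it extends along (1, 12), (-2, 3)), but Z strictly decreases along every unbounded feasible direction, so there is no improving ray and the maximum is attained at a vertex.

At the optimal vertex, -7a - 8b = 77 and 5a + 9b = -27.
Solving simultaneously gives a = -477/23, b = 196/23.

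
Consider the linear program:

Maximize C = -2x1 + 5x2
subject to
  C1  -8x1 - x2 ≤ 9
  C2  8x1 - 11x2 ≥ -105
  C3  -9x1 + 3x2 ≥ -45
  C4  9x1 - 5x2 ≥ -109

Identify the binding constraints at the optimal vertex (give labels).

C2 and C3

Extreme points and C = -2x1 + 5x2:
  (-17/8, 8) → C = 177/4
  (6/11, -147/11) → C = -747/11
  (54/5, 87/5) → C = 327/5

The maximum is at (54/5, 87/5). Substituting into each constraint, equality holds for C2 and C3; the remaining constraints have slack.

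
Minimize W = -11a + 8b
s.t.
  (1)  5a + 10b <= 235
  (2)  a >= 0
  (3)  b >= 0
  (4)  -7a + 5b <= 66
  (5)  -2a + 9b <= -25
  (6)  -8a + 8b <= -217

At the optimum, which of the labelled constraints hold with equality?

Extreme points and W = -11a + 8b:
  (47, 0) → W = -517
  (473/13, 69/13) → W = -4651/13
  (217/8, 0) → W = -2387/8
  (1753/56, 117/28) → W = -17411/56

The minimum is at (47, 0). Substituting into each constraint, equality holds for (1) and (3); the remaining constraints have slack.

(1) and (3)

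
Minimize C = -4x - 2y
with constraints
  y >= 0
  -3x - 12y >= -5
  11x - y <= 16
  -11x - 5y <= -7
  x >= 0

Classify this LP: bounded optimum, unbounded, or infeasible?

bounded optimum

Extreme points and C = -4x - 2y:
  (16/11, 0) → C = -64/11
  (7/11, 0) → C = -28/11
  (197/135, 7/135) → C = -802/135
  (59/117, 34/117) → C = -304/117
The feasible region has finitely many vertices and no improving ray; the minimum is -802/135 at (197/135, 7/135).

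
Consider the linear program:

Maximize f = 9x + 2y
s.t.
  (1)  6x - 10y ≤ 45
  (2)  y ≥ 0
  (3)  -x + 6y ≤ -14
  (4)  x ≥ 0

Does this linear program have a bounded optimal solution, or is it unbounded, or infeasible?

infeasible

The boundaries 6x - 10y = 45 and y = 0 meet at (15/2, 0), but that point violates -x + 6y ≤ -14. Every candidate vertex is excluded by some other constraint, so the feasible region is empty.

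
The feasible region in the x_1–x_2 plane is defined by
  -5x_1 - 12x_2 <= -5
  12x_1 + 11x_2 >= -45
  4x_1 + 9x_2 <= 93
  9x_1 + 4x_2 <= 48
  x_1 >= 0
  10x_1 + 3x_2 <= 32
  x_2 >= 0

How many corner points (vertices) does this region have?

5

Intersecting each pair of boundary lines and keeping only the points that satisfy every inequality leaves:
  (0, 5/12)
  (1, 0)
  (0, 31/3)
  (3/26, 401/39)
  (16/5, 0)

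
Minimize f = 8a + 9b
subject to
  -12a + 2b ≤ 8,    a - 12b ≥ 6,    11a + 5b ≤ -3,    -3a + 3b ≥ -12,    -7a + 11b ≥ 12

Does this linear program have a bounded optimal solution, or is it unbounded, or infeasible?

The boundaries -12a + 2b = 8 and a - 12b = 6 meet at (-54/71, -40/71), but that point violates -7a + 11b ≥ 12. Every candidate vertex is excluded by some other constraint, so the feasible region is empty.

infeasible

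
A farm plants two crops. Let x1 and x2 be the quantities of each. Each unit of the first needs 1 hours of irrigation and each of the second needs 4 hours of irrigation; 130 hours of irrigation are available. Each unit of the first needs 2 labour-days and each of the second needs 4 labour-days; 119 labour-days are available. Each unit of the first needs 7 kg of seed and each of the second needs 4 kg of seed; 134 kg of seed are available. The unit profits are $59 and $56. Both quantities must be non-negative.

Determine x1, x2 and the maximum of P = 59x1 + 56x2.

Feasible corners and P = 59x1 + 56x2:
  (0, 0) → P = 0
  (0, 119/4) → P = 1666
  (134/7, 0) → P = 7906/7
  (3, 113/4) → P = 1759

The optimum lies where 2x1 + 4x2 = 119 and 7x1 + 4x2 = 134.
Solving simultaneously gives x1 = 3, x2 = 113/4.

x1 = 3, x2 = 113/4, maximum P = 1759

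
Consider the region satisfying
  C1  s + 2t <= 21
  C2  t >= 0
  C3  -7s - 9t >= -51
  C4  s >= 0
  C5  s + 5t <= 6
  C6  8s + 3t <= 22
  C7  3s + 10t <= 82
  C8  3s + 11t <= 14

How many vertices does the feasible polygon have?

5

Pairwise boundary intersections that survive every other constraint:
  (0, 0)
  (11/4, 0)
  (0, 6/5)
  (1, 1)
  (200/79, 46/79)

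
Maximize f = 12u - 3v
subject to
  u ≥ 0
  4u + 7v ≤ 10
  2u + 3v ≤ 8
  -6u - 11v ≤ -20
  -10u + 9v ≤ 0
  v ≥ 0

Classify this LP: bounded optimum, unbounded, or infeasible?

The boundaries u = 0 and -10u + 9v = 0 meet at (0, 0), but that point violates -6u - 11v ≤ -20. Every candidate vertex is excluded by some other constraint, so the feasible region is empty.

infeasible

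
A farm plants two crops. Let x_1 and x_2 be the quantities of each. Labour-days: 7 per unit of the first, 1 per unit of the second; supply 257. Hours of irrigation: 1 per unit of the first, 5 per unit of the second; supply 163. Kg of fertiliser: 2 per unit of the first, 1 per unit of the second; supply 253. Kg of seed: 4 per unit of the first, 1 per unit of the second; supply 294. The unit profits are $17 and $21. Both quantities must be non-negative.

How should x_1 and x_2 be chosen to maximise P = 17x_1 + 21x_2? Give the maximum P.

Vertices and P = 17x_1 + 21x_2:
  (0, 0) → P = 0
  (0, 163/5) → P = 3423/5
  (257/7, 0) → P = 4369/7
  (33, 26) → P = 1107

At the optimal vertex, 7x_1 + x_2 = 257 and x_1 + 5x_2 = 163.
Solving simultaneously gives x_1 = 33, x_2 = 26.

x_1 = 33, x_2 = 26, maximum P = 1107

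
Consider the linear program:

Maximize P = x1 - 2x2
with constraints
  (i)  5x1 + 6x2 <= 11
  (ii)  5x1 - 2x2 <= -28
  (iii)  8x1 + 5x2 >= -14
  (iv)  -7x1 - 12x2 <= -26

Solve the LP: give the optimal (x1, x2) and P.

Corner points and P = x1 - 2x2:
  (-73/20, 39/8) → P = -67/5
  (-139/23, 158/23) → P = -455/23
  (-142/37, 163/37) → P = -468/37
  (-298/61, 306/61) → P = -910/61

x1 = -142/37, x2 = 163/37, maximum P = -468/37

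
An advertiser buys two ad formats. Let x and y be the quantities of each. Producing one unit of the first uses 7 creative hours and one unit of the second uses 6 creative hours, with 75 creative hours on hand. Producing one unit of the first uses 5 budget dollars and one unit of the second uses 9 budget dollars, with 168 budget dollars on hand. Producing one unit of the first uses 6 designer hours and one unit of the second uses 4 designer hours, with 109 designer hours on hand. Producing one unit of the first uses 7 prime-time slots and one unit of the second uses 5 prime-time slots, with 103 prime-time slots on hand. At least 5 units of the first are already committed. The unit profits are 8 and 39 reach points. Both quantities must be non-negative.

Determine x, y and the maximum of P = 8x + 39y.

Corner points and P = 8x + 39y:
  (75/7, 0) → P = 600/7
  (5, 0) → P = 40
  (5, 20/3) → P = 300

The optimum lies where 7x + 6y = 75 and x = 5.
Solving simultaneously gives x = 5, y = 20/3.

x = 5, y = 20/3, maximum P = 300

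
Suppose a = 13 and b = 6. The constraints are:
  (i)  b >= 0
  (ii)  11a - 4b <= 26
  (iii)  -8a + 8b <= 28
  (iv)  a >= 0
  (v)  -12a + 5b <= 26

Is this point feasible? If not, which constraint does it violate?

Constraint (ii): 11a - 4b = 119, which is not ≤ 26. All other constraints are satisfied.

not feasible — violates (ii)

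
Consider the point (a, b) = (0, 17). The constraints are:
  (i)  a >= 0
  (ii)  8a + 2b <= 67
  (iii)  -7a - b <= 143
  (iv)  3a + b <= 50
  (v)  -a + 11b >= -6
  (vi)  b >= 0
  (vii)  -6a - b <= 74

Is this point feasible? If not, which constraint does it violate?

feasible

(i): 0 ≥ 0 ✓
(ii): 34 ≤ 67 ✓
(iii): -17 ≤ 143 ✓
(iv): 17 ≤ 50 ✓
(v): 187 ≥ -6 ✓
(vi): 17 ≥ 0 ✓
(vii): -17 ≤ 74 ✓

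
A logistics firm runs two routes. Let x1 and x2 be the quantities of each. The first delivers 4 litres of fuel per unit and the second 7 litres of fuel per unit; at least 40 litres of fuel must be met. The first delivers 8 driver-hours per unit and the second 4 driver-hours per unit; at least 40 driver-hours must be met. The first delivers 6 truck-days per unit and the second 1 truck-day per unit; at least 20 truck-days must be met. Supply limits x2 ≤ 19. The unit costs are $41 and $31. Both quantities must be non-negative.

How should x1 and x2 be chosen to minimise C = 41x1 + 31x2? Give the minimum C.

x1 = 3, x2 = 4, minimum C = 247

Corner points and C = 41x1 + 31x2:
  (10, 0) → C = 410
  (3, 4) → C = 247
  (5/2, 5) → C = 515/2
  (1/6, 19) → C = 3575/6
The feasible region is unbounded (it extends along (1, 0)), but C strictly increases along every unbounded feasible direction, so there is no improving ray and the minimum is attained at a vertex.

The binding constraints are 4x1 + 7x2 = 40 and 8x1 + 4x2 = 40.
Solving simultaneously gives x1 = 3, x2 = 4.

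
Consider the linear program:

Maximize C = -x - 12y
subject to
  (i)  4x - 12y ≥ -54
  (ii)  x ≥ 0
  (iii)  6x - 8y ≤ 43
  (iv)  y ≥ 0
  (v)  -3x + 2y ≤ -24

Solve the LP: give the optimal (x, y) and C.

x = 53/6, y = 5/4, maximum C = -143/6

Extreme points and C = -x - 12y:
  (237/10, 62/5) → C = -345/2
  (99/7, 129/14) → C = -873/7
  (53/6, 5/4) → C = -143/6

The binding constraints are 6x - 8y = 43 and -3x + 2y = -24.
Solving simultaneously gives x = 53/6, y = 5/4.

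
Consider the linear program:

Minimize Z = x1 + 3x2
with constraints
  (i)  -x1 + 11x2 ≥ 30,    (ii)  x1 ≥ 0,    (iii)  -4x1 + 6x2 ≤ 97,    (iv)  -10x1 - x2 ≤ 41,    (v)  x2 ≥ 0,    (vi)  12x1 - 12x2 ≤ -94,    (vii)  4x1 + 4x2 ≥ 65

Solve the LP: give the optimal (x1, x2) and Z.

Vertices and Z = x1 + 3x2:
  (25, 197/6) → Z = 247/2
  (1/20, 81/5) → Z = 973/20
  (101/24, 289/24) → Z = 121/3

The binding constraints are 12x1 - 12x2 = -94 and 4x1 + 4x2 = 65.
Solving simultaneously gives x1 = 101/24, x2 = 289/24.

x1 = 101/24, x2 = 289/24, minimum Z = 121/3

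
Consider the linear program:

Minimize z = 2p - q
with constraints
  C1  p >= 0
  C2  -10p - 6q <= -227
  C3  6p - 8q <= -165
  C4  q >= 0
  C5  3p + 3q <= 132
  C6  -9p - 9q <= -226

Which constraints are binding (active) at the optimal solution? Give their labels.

Corner points and z = 2p - q:
  (0, 227/6) → z = -227/6
  (0, 44) → z = -44
  (413/58, 753/29) → z = -340/29
  (187/14, 429/14) → z = -55/14

The minimum is at (0, 44). Substituting into each constraint, equality holds for C1 and C5; the remaining constraints have slack.

C1 and C5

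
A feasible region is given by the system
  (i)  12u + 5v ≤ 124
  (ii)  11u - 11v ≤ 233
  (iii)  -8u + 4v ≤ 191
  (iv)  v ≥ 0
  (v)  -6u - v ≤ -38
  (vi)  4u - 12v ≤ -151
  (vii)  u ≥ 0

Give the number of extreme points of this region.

3

Pairwise boundary intersections that survive every other constraint:
  (11/3, 16)
  (733/164, 577/41)
  (305/76, 529/38)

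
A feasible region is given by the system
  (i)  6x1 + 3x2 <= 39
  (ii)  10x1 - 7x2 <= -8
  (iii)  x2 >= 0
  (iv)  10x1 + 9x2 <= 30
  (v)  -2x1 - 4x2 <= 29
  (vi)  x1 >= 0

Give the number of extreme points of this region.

3

Of the 15 pairwise boundary intersections, those satisfying every inequality are:
  (69/80, 19/8)
  (0, 8/7)
  (0, 10/3)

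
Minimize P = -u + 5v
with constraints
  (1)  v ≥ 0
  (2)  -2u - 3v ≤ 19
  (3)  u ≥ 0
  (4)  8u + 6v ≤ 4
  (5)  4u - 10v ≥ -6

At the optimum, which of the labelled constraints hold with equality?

(1) and (4)

Feasible corners and P = -u + 5v:
  (0, 0) → P = 0
  (1/2, 0) → P = -1/2
  (0, 3/5) → P = 3
  (1/26, 8/13) → P = 79/26

The minimum is at (1/2, 0). Substituting into each constraint, equality holds for (1) and (4); the remaining constraints have slack.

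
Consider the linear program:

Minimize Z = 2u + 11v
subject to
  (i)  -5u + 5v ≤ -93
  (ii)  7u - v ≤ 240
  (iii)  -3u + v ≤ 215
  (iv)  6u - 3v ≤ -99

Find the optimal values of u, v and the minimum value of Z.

u = -182, v = -331, minimum Z = -4005

The binding constraints are -3u + v = 215 and 6u - 3v = -99.
Solving simultaneously gives u = -182, v = -331.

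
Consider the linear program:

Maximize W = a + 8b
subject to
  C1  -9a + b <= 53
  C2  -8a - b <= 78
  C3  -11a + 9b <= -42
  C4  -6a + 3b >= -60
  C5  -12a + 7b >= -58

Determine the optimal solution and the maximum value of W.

Vertices and W = a + 8b:
  (-131/17, -278/17) → W = -2355/17
  (-519/70, -961/70) → W = -8207/70
  (-122/17, -350/17) → W = -2922/17
  (228/31, 134/31) → W = 1300/31

a = 228/31, b = 134/31, maximum W = 1300/31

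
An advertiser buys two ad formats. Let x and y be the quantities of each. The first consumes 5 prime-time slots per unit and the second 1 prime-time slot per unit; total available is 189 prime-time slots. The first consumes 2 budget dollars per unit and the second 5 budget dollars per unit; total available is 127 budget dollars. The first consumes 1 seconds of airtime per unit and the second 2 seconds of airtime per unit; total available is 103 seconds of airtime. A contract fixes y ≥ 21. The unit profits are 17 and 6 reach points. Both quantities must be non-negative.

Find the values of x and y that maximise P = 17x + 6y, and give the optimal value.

Extreme points and P = 17x + 6y:
  (0, 127/5) → P = 762/5
  (0, 21) → P = 126
  (11, 21) → P = 313

At the optimal vertex, 2x + 5y = 127 and y = 21.
Solving simultaneously gives x = 11, y = 21.

x = 11, y = 21, maximum P = 313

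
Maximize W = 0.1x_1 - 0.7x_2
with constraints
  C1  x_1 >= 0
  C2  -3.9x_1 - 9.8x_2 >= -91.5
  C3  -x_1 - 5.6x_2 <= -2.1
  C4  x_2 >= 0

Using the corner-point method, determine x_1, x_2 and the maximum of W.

Vertices and W = 0.1x_1 - 0.7x_2:
  (0, 915/98) → W = -183/28
  (0, 3/8) → W = -21/80
  (305/13, 0) → W = 61/26
  (21/10, 0) → W = 21/100

The binding constraints are -3.9x_1 - 9.8x_2 = -91.5 and x_2 = 0.
Solving simultaneously gives x_1 = 305/13, x_2 = 0.

x_1 = 305/13, x_2 = 0, maximum W = 61/26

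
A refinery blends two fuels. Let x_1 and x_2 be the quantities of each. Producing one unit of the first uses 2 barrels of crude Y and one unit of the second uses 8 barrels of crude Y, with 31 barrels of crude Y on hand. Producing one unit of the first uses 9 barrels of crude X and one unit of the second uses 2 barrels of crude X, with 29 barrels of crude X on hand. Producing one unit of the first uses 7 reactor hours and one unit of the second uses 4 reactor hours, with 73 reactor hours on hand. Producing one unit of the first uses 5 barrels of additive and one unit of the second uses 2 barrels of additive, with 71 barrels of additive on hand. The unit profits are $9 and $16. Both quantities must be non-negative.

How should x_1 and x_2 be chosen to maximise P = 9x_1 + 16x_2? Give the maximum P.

x_1 = 5/2, x_2 = 13/4, maximum P = 149/2

Feasible corners and P = 9x_1 + 16x_2:
  (0, 0) → P = 0
  (0, 31/8) → P = 62
  (29/9, 0) → P = 29
  (5/2, 13/4) → P = 149/2

At the optimal vertex, 2x_1 + 8x_2 = 31 and 9x_1 + 2x_2 = 29.
Solving simultaneously gives x_1 = 5/2, x_2 = 13/4.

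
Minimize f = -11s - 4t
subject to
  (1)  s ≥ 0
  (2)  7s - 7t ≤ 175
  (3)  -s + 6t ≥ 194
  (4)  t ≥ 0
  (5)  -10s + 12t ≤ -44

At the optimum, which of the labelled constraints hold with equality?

(2) and (5)

Corner points and f = -11s - 4t:
  (344/5, 219/5) → f = -932
  (128, 103) → f = -1820
  (54, 124/3) → f = -2278/3

The minimum is at (128, 103). Substituting into each constraint, equality holds for (2) and (5); the remaining constraints have slack.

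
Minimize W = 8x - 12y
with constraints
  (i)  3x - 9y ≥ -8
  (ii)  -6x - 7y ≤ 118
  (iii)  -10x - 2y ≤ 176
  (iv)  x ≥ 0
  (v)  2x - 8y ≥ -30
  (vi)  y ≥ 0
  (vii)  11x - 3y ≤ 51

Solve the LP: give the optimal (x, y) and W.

x = 0, y = 8/9, minimum W = -32/3

The binding constraints are 3x - 9y = -8 and x = 0.
Solving simultaneously gives x = 0, y = 8/9.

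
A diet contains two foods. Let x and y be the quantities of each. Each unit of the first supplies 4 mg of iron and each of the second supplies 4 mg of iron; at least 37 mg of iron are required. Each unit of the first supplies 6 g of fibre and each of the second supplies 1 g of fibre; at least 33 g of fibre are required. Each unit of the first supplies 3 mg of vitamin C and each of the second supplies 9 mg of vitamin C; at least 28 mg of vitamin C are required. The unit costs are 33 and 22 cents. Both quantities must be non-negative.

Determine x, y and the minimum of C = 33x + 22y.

Feasible corners and C = 33x + 22y:
  (0, 33) → C = 726
  (28/3, 0) → C = 308
  (19/4, 9/2) → C = 1023/4
  (221/24, 1/24) → C = 7315/24
The feasible region is unbounded (it extends along (0, 1), (1, 0)), but C strictly increases along every unbounded feasible direction, so there is no improving ray and the minimum is attained at a vertex.

x = 19/4, y = 9/2, minimum C = 1023/4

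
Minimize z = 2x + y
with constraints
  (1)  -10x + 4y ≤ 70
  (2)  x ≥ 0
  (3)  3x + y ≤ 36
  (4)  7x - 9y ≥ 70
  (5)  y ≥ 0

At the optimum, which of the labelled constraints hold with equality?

(4) and (5)

Feasible corners and z = 2x + y:
  (197/17, 21/17) → z = 415/17
  (12, 0) → z = 24
  (10, 0) → z = 20

The minimum is at (10, 0). Substituting into each constraint, equality holds for (4) and (5); the remaining constraints have slack.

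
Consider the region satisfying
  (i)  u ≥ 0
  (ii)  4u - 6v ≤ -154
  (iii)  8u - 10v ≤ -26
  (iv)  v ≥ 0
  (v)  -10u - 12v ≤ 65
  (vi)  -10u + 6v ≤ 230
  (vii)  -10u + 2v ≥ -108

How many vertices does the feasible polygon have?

Pairwise boundary intersections that survive every other constraint:
  (0, 77/3)
  (0, 115/3)
  (239/13, 493/13)
  (277/10, 169/2)

4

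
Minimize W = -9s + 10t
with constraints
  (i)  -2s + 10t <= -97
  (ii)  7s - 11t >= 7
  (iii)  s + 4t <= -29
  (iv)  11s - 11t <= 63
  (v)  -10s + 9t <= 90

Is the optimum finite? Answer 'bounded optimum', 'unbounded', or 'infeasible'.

Vertices and W = -9s + 10t:
  (-997/48, -665/48) → W = 2323/48
  (-437/88, -941/88) → W = -5477/88
  (-1053/47, -700/47) → W = 2477/47
  (-1557/11, -1620/11) → W = -2187/11
The feasible region has finitely many vertices and no improving ray; the minimum is -2187/11 at (-1557/11, -1620/11).

bounded optimum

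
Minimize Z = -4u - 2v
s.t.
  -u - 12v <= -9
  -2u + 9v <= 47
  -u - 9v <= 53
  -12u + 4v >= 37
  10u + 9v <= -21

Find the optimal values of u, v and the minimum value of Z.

Extreme points and Z = -4u - 2v:
  (-161/11, 65/33) → Z = 1802/33
  (-3, 1) → Z = 10
  (-17/3, 107/27) → Z = 398/27

The optimum lies where -u - 12v = -9 and 10u + 9v = -21.
Solving simultaneously gives u = -3, v = 1.

u = -3, v = 1, minimum Z = 10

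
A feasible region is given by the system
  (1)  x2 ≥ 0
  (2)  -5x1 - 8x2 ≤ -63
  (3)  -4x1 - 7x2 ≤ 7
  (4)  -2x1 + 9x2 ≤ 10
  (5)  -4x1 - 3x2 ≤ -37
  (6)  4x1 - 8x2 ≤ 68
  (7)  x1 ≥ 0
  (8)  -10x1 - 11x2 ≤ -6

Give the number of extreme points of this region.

4

The feasible vertices (each the meet of two boundaries and inside every other half-plane) are:
  (63/5, 0)
  (17, 0)
  (487/61, 176/61)
  (173/5, 44/5)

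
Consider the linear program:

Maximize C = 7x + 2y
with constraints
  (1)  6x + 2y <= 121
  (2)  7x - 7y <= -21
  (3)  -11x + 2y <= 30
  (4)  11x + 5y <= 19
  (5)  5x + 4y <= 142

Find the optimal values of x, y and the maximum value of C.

Corner points and C = 7x + 2y:
  (-8/3, 1/3) → C = -18
  (1/4, 13/4) → C = 33/4
  (-16/11, 7) → C = 42/11

The optimum lies where 7x - 7y = -21 and 11x + 5y = 19.
Solving simultaneously gives x = 1/4, y = 13/4.

x = 1/4, y = 13/4, maximum C = 33/4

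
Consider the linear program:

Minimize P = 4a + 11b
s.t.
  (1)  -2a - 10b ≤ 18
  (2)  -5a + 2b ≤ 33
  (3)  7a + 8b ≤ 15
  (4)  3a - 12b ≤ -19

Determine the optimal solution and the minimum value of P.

a = -179/27, b = -2/27, minimum P = -82/3

Extreme points and P = 4a + 11b:
  (-13/3, 17/3) → P = 45
  (-179/27, -2/27) → P = -82/3
  (7/27, 89/54) → P = 115/6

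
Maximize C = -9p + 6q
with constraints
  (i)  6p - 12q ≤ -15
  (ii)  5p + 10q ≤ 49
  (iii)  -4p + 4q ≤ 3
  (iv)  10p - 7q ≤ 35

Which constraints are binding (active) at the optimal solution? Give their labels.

Corner points and C = -9p + 6q:
  (73/20, 123/40) → C = -72/5
  (1, 7/4) → C = 3/2
  (83/30, 211/60) → C = -19/5

The maximum is at (1, 7/4). Substituting into each constraint, equality holds for (i) and (iii); the remaining constraints have slack.

(i) and (iii)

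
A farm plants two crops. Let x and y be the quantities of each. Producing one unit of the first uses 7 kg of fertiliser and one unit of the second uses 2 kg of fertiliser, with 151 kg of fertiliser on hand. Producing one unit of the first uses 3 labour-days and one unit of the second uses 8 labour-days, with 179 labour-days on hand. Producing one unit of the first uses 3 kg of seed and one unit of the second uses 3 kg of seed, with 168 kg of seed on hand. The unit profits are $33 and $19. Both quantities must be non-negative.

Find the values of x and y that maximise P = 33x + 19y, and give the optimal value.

Feasible corners and P = 33x + 19y:
  (0, 0) → P = 0
  (0, 179/8) → P = 3401/8
  (151/7, 0) → P = 4983/7
  (17, 16) → P = 865

The optimum lies where 7x + 2y = 151 and 3x + 8y = 179.
Solving simultaneously gives x = 17, y = 16.

x = 17, y = 16, maximum P = 865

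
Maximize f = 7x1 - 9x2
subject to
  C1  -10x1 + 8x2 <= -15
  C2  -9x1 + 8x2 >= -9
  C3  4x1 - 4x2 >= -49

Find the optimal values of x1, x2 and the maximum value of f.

x1 = 6, x2 = 45/8, maximum f = -69/8

Vertices and f = 7x1 - 9x2:
  (6, 45/8) → f = -69/8
  (113/2, 275/4) → f = -893/4
  (107, 477/4) → f = -1297/4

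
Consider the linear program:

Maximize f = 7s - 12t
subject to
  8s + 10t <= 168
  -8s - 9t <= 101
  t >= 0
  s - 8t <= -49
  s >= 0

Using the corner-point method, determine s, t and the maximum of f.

Corner points and f = 7s - 12t:
  (427/37, 280/37) → f = -371/37
  (0, 84/5) → f = -1008/5
  (0, 49/8) → f = -147/2

The optimum lies where 8s + 10t = 168 and s - 8t = -49.
Solving simultaneously gives s = 427/37, t = 280/37.

s = 427/37, t = 280/37, maximum f = -371/37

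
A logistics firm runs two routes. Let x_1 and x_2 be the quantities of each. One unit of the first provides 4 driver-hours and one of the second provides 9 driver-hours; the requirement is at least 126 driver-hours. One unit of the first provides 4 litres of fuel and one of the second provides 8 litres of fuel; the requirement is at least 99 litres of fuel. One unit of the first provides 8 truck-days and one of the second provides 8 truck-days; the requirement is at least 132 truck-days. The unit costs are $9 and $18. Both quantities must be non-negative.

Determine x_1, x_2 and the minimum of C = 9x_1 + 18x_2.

Feasible corners and C = 9x_1 + 18x_2:
  (0, 33/2) → C = 297
  (63/2, 0) → C = 567/2
  (9/2, 12) → C = 513/2
The feasible region is unbounded (it extends along (0, 1), (1, 0)), but C strictly increases along every unbounded feasible direction, so there is no improving ray and the minimum is attained at a vertex.

The optimum lies where 4x_1 + 9x_2 = 126 and 8x_1 + 8x_2 = 132.
Solving simultaneously gives x_1 = 9/2, x_2 = 12.

x_1 = 9/2, x_2 = 12, minimum C = 513/2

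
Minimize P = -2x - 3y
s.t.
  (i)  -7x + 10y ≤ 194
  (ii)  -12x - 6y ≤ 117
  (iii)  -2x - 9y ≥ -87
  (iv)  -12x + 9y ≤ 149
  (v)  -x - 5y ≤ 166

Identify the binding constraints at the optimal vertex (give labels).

Feasible corners and P = -2x - 3y:
  (-649/60, 32/15) → P = 457/30
  (137/18, -625/18) → P = 1601/18
  (-31/7, 671/63) → P = -485/21
  (1929, -419) → P = -2601

The minimum is at (1929, -419). Substituting into each constraint, equality holds for (iii) and (v); the remaining constraints have slack.

(iii) and (v)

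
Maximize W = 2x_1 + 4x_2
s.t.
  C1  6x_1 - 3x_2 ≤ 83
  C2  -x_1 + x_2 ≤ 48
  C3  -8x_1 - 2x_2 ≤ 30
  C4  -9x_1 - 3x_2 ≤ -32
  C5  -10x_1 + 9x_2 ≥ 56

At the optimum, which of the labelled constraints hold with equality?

C1 and C2

Feasible corners and W = 2x_1 + 4x_2:
  (227/3, 371/3) → W = 646
  (305/8, 583/12) → W = 3247/12
  (-28/3, 116/3) → W = 136
  (40/37, 824/111) → W = 3536/111

The maximum is at (227/3, 371/3). Substituting into each constraint, equality holds for C1 and C2; the remaining constraints have slack.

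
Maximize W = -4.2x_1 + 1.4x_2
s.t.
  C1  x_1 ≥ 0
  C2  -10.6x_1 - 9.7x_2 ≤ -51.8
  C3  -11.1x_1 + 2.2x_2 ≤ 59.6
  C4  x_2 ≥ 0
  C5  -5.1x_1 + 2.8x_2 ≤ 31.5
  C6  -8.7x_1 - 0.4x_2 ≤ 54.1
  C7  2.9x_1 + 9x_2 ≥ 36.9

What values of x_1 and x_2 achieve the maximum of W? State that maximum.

Feasible corners and W = -4.2x_1 + 1.4x_2:
  (0, 518/97) → W = 3626/485
  (0, 45/4) → W = 63/4
  (10827/6727, 24092/6727) → W = -8389/4805
  (369/29, 0) → W = -7749/145
The feasible region is unbounded (it extends along (1, 0), (28, 51)), but W strictly decreases along every unbounded feasible direction, so there is no improving ray and the maximum is attained at a vertex.

The binding constraints are x_1 = 0 and -5.1x_1 + 2.8x_2 = 31.5.
Solving simultaneously gives x_1 = 0, x_2 = 45/4.

x_1 = 0, x_2 = 11.25, maximum W = 15.75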